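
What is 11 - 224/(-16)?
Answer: 25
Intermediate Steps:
11 - 224/(-16) = 11 - 224*(-1)/16 = 11 - 56*(-¼) = 11 + 14 = 25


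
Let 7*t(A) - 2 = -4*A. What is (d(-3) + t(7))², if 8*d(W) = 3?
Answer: 34969/3136 ≈ 11.151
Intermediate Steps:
d(W) = 3/8 (d(W) = (⅛)*3 = 3/8)
t(A) = 2/7 - 4*A/7 (t(A) = 2/7 + (-4*A)/7 = 2/7 - 4*A/7)
(d(-3) + t(7))² = (3/8 + (2/7 - 4/7*7))² = (3/8 + (2/7 - 4))² = (3/8 - 26/7)² = (-187/56)² = 34969/3136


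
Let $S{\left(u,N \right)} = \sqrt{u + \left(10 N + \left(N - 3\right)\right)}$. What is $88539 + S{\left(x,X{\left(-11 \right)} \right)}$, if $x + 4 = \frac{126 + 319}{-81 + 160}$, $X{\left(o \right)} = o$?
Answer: $88539 + \frac{i \sqrt{763693}}{79} \approx 88539.0 + 11.062 i$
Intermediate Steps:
$x = \frac{129}{79}$ ($x = -4 + \frac{126 + 319}{-81 + 160} = -4 + \frac{445}{79} = \frac{129}{79} \approx 1.6329$)
$S{\left(u,N \right)} = \sqrt{-3 + u + 11 N}$ ($S{\left(u,N \right)} = \sqrt{u + \left(10 N + \left(-3 + N\right)\right)} = \sqrt{u + \left(-3 + 11 N\right)} = \sqrt{-3 + u + 11 N}$)
$88539 + S{\left(x,X{\left(-11 \right)} \right)} = 88539 + \sqrt{-3 + \frac{129}{79} + 11 \left(-11\right)} = 88539 + \sqrt{-3 + \frac{129}{79} - 121} = 88539 + \sqrt{- \frac{9667}{79}} = 88539 + \frac{i \sqrt{763693}}{79}$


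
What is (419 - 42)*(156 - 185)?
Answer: -10933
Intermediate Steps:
(419 - 42)*(156 - 185) = 377*(-29) = -10933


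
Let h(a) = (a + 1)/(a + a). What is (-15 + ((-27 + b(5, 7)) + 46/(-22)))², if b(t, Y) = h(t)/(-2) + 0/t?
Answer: 23843689/12100 ≈ 1970.6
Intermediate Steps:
h(a) = (1 + a)/(2*a) (h(a) = (1 + a)/((2*a)) = (1 + a)*(1/(2*a)) = (1 + a)/(2*a))
b(t, Y) = -(1 + t)/(4*t) (b(t, Y) = ((1 + t)/(2*t))/(-2) + 0/t = ((1 + t)/(2*t))*(-½) + 0 = -(1 + t)/(4*t) + 0 = -(1 + t)/(4*t))
(-15 + ((-27 + b(5, 7)) + 46/(-22)))² = (-15 + ((-27 + (¼)*(-1 - 1*5)/5) + 46/(-22)))² = (-15 + ((-27 + (¼)*(⅕)*(-1 - 5)) + 46*(-1/22)))² = (-15 + ((-27 + (¼)*(⅕)*(-6)) - 23/11))² = (-15 + ((-27 - 3/10) - 23/11))² = (-15 + (-273/10 - 23/11))² = (-15 - 3233/110)² = (-4883/110)² = 23843689/12100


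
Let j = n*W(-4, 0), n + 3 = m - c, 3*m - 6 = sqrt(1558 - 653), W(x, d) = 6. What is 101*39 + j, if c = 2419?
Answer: -10581 + 2*sqrt(905) ≈ -10521.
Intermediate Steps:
m = 2 + sqrt(905)/3 (m = 2 + sqrt(1558 - 653)/3 = 2 + sqrt(905)/3 ≈ 12.028)
n = -2420 + sqrt(905)/3 (n = -3 + ((2 + sqrt(905)/3) - 1*2419) = -3 + ((2 + sqrt(905)/3) - 2419) = -3 + (-2417 + sqrt(905)/3) = -2420 + sqrt(905)/3 ≈ -2410.0)
j = -14520 + 2*sqrt(905) (j = (-2420 + sqrt(905)/3)*6 = -14520 + 2*sqrt(905) ≈ -14460.)
101*39 + j = 101*39 + (-14520 + 2*sqrt(905)) = 3939 + (-14520 + 2*sqrt(905)) = -10581 + 2*sqrt(905)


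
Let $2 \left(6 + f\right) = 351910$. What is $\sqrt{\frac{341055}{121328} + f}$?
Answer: $\frac{\sqrt{161880984102641}}{30332} \approx 419.47$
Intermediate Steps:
$f = 175949$ ($f = -6 + \frac{1}{2} \cdot 351910 = -6 + 175955 = 175949$)
$\sqrt{\frac{341055}{121328} + f} = \sqrt{\frac{341055}{121328} + 175949} = \sqrt{\frac{21347881327}{121328}} = \frac{\sqrt{161880984102641}}{30332}$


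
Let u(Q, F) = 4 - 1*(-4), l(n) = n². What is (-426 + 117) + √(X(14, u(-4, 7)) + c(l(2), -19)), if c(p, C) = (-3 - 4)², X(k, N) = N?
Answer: -309 + √57 ≈ -301.45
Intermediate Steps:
u(Q, F) = 8 (u(Q, F) = 4 + 4 = 8)
c(p, C) = 49 (c(p, C) = (-7)² = 49)
(-426 + 117) + √(X(14, u(-4, 7)) + c(l(2), -19)) = (-426 + 117) + √(8 + 49) = -309 + √57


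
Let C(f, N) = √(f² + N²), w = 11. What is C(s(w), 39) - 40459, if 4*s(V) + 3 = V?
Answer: -40459 + 5*√61 ≈ -40420.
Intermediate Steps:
s(V) = -¾ + V/4
C(f, N) = √(N² + f²)
C(s(w), 39) - 40459 = √(39² + (-¾ + (¼)*11)²) - 40459 = √(1521 + (-¾ + 11/4)²) - 40459 = √(1521 + 2²) - 40459 = √(1521 + 4) - 40459 = √1525 - 40459 = 5*√61 - 40459 = -40459 + 5*√61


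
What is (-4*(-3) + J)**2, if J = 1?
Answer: 169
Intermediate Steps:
(-4*(-3) + J)**2 = (-4*(-3) + 1)**2 = (12 + 1)**2 = 13**2 = 169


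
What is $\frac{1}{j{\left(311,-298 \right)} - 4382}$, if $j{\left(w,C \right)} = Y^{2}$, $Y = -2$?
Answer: $- \frac{1}{4378} \approx -0.00022841$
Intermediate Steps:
$j{\left(w,C \right)} = 4$ ($j{\left(w,C \right)} = \left(-2\right)^{2} = 4$)
$\frac{1}{j{\left(311,-298 \right)} - 4382} = \frac{1}{4 - 4382} = \frac{1}{-4378} = - \frac{1}{4378}$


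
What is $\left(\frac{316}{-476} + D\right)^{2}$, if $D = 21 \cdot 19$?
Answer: $\frac{2246949604}{14161} \approx 1.5867 \cdot 10^{5}$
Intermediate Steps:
$D = 399$
$\left(\frac{316}{-476} + D\right)^{2} = \left(\frac{316}{-476} + 399\right)^{2} = \left(316 \left(- \frac{1}{476}\right) + 399\right)^{2} = \left(- \frac{79}{119} + 399\right)^{2} = \left(\frac{47402}{119}\right)^{2} = \frac{2246949604}{14161}$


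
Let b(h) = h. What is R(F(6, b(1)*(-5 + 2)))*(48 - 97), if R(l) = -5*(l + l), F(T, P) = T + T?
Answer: 5880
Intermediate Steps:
F(T, P) = 2*T
R(l) = -10*l
R(F(6, b(1)*(-5 + 2)))*(48 - 97) = (-20*6)*(48 - 97) = -10*12*(-49) = -120*(-49) = 5880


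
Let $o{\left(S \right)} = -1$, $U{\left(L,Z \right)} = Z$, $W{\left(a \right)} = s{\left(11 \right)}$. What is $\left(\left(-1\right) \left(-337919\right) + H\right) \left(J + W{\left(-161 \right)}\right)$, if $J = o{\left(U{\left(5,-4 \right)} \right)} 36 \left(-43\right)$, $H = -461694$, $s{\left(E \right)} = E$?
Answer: $-192965225$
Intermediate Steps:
$W{\left(a \right)} = 11$
$J = 1548$ ($J = \left(-1\right) 36 \left(-43\right) = \left(-36\right) \left(-43\right) = 1548$)
$\left(\left(-1\right) \left(-337919\right) + H\right) \left(J + W{\left(-161 \right)}\right) = \left(\left(-1\right) \left(-337919\right) - 461694\right) \left(1548 + 11\right) = \left(337919 - 461694\right) 1559 = \left(-123775\right) 1559 = -192965225$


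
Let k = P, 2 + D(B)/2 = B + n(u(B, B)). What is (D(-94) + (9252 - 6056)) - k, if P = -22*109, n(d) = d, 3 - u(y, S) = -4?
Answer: 5416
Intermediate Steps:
u(y, S) = 7 (u(y, S) = 3 - 1*(-4) = 3 + 4 = 7)
D(B) = 10 + 2*B (D(B) = -4 + 2*(B + 7) = -4 + 2*(7 + B) = -4 + (14 + 2*B) = 10 + 2*B)
P = -2398
k = -2398
(D(-94) + (9252 - 6056)) - k = ((10 + 2*(-94)) + (9252 - 6056)) - 1*(-2398) = ((10 - 188) + 3196) + 2398 = (-178 + 3196) + 2398 = 3018 + 2398 = 5416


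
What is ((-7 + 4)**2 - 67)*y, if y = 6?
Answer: -348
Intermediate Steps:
((-7 + 4)**2 - 67)*y = ((-7 + 4)**2 - 67)*6 = ((-3)**2 - 67)*6 = (9 - 67)*6 = -58*6 = -348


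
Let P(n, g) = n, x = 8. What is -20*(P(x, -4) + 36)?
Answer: -880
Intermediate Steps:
-20*(P(x, -4) + 36) = -20*(8 + 36) = -20*44 = -880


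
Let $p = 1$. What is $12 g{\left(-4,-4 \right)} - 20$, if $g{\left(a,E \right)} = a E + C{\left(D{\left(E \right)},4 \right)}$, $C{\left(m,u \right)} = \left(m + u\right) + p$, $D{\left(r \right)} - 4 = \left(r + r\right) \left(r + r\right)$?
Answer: $1048$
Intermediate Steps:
$D{\left(r \right)} = 4 + 4 r^{2}$ ($D{\left(r \right)} = 4 + \left(r + r\right) \left(r + r\right) = 4 + 2 r 2 r = 4 + 4 r^{2}$)
$C{\left(m,u \right)} = 1 + m + u$ ($C{\left(m,u \right)} = \left(m + u\right) + 1 = 1 + m + u$)
$g{\left(a,E \right)} = 9 + 4 E^{2} + E a$ ($g{\left(a,E \right)} = a E + \left(1 + \left(4 + 4 E^{2}\right) + 4\right) = E a + \left(9 + 4 E^{2}\right) = 9 + 4 E^{2} + E a$)
$12 g{\left(-4,-4 \right)} - 20 = 12 \left(9 + 4 \left(-4\right)^{2} - -16\right) - 20 = 12 \left(9 + 4 \cdot 16 + 16\right) - 20 = 12 \left(9 + 64 + 16\right) - 20 = 12 \cdot 89 - 20 = 1068 - 20 = 1048$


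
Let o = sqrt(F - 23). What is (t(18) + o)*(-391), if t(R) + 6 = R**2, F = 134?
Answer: -124338 - 391*sqrt(111) ≈ -1.2846e+5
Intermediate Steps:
t(R) = -6 + R**2
o = sqrt(111) (o = sqrt(134 - 23) = sqrt(111) ≈ 10.536)
(t(18) + o)*(-391) = ((-6 + 18**2) + sqrt(111))*(-391) = ((-6 + 324) + sqrt(111))*(-391) = (318 + sqrt(111))*(-391) = -124338 - 391*sqrt(111)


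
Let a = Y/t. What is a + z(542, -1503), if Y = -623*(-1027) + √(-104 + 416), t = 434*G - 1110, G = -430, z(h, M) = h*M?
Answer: -152930378801/187730 - √78/93865 ≈ -8.1463e+5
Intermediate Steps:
z(h, M) = M*h
t = -187730 (t = 434*(-430) - 1110 = -186620 - 1110 = -187730)
Y = 639821 + 2*√78 (Y = 639821 + √312 = 639821 + 2*√78 ≈ 6.3984e+5)
a = -639821/187730 - √78/93865 (a = (639821 + 2*√78)/(-187730) = (639821 + 2*√78)*(-1/187730) = -639821/187730 - √78/93865 ≈ -3.4083)
a + z(542, -1503) = (-639821/187730 - √78/93865) - 1503*542 = (-639821/187730 - √78/93865) - 814626 = -152930378801/187730 - √78/93865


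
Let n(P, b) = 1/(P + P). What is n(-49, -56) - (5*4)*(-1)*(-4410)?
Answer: -8643601/98 ≈ -88200.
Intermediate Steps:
n(P, b) = 1/(2*P)
n(-49, -56) - (5*4)*(-1)*(-4410) = (½)/(-49) - (5*4)*(-1)*(-4410) = (½)*(-1/49) - 20*(-1)*(-4410) = -1/98 - (-20)*(-4410) = -1/98 - 1*88200 = -1/98 - 88200 = -8643601/98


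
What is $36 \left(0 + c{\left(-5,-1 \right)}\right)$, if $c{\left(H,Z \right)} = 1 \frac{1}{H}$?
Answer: $- \frac{36}{5} \approx -7.2$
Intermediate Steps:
$c{\left(H,Z \right)} = \frac{1}{H}$
$36 \left(0 + c{\left(-5,-1 \right)}\right) = 36 \left(0 + \frac{1}{-5}\right) = 36 \left(0 - \frac{1}{5}\right) = 36 \left(- \frac{1}{5}\right) = - \frac{36}{5}$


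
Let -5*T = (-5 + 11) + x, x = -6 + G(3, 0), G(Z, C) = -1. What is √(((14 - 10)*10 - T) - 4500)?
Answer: I*√111505/5 ≈ 66.785*I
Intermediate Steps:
x = -7 (x = -6 - 1 = -7)
T = ⅕ (T = -((-5 + 11) - 7)/5 = -(6 - 7)/5 = -⅕*(-1) = ⅕ ≈ 0.20000)
√(((14 - 10)*10 - T) - 4500) = √(((14 - 10)*10 - 1*⅕) - 4500) = √((4*10 - ⅕) - 4500) = √((40 - ⅕) - 4500) = √(199/5 - 4500) = √(-22301/5) = I*√111505/5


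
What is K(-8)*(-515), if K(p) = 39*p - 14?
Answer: 167890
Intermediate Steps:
K(p) = -14 + 39*p
K(-8)*(-515) = (-14 + 39*(-8))*(-515) = (-14 - 312)*(-515) = -326*(-515) = 167890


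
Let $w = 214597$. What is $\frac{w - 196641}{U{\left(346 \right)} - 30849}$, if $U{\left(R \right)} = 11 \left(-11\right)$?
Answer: $- \frac{8978}{15485} \approx -0.57979$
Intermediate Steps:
$U{\left(R \right)} = -121$
$\frac{w - 196641}{U{\left(346 \right)} - 30849} = \frac{214597 - 196641}{-121 - 30849} = \frac{17956}{-30970} = 17956 \left(- \frac{1}{30970}\right) = - \frac{8978}{15485}$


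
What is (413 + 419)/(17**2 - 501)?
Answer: -208/53 ≈ -3.9245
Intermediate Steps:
(413 + 419)/(17**2 - 501) = 832/(289 - 501) = 832/(-212) = 832*(-1/212) = -208/53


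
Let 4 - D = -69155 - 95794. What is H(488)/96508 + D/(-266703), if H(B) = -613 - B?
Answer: -16212924127/25738973124 ≈ -0.62990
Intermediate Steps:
D = 164953 (D = 4 - (-69155 - 95794) = 4 - 1*(-164949) = 4 + 164949 = 164953)
H(488)/96508 + D/(-266703) = (-613 - 1*488)/96508 + 164953/(-266703) = (-613 - 488)*(1/96508) + 164953*(-1/266703) = -1101*1/96508 - 164953/266703 = -1101/96508 - 164953/266703 = -16212924127/25738973124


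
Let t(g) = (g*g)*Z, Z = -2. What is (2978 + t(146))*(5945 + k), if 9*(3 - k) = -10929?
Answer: -284015166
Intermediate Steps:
k = 3652/3 (k = 3 - 1/9*(-10929) = 3 + 3643/3 = 3652/3 ≈ 1217.3)
t(g) = -2*g**2 (t(g) = (g*g)*(-2) = g**2*(-2) = -2*g**2)
(2978 + t(146))*(5945 + k) = (2978 - 2*146**2)*(5945 + 3652/3) = (2978 - 2*21316)*(21487/3) = (2978 - 42632)*(21487/3) = -39654*21487/3 = -284015166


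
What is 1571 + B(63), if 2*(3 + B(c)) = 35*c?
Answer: 5341/2 ≈ 2670.5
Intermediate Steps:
B(c) = -3 + 35*c/2 (B(c) = -3 + (35*c)/2 = -3 + 35*c/2)
1571 + B(63) = 1571 + (-3 + (35/2)*63) = 1571 + (-3 + 2205/2) = 1571 + 2199/2 = 5341/2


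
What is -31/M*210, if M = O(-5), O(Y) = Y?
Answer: 1302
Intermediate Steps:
M = -5
-31/M*210 = -31/(-5)*210 = -31*(-1/5)*210 = (31/5)*210 = 1302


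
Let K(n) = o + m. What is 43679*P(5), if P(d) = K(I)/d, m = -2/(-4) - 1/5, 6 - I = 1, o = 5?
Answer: 2314987/50 ≈ 46300.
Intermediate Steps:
I = 5 (I = 6 - 1*1 = 6 - 1 = 5)
m = 3/10 (m = -2*(-¼) - 1*⅕ = ½ - ⅕ = 3/10 ≈ 0.30000)
K(n) = 53/10 (K(n) = 5 + 3/10 = 53/10)
P(d) = 53/(10*d)
43679*P(5) = 43679*((53/10)/5) = 43679*((53/10)*(⅕)) = 43679*(53/50) = 2314987/50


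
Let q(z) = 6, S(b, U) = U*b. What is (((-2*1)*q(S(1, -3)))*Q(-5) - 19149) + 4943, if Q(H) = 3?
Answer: -14242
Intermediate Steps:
(((-2*1)*q(S(1, -3)))*Q(-5) - 19149) + 4943 = ((-2*1*6)*3 - 19149) + 4943 = (-2*6*3 - 19149) + 4943 = (-12*3 - 19149) + 4943 = (-36 - 19149) + 4943 = -19185 + 4943 = -14242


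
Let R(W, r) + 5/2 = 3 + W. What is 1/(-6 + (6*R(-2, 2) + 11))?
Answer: -¼ ≈ -0.25000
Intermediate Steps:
R(W, r) = ½ + W (R(W, r) = -5/2 + (3 + W) = ½ + W)
1/(-6 + (6*R(-2, 2) + 11)) = 1/(-6 + (6*(½ - 2) + 11)) = 1/(-6 + (6*(-3/2) + 11)) = 1/(-6 + (-9 + 11)) = 1/(-6 + 2) = 1/(-4) = -¼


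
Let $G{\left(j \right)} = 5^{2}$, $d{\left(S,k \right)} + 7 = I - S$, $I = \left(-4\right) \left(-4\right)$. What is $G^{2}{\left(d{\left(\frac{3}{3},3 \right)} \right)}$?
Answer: $625$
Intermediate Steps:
$I = 16$
$d{\left(S,k \right)} = 9 - S$ ($d{\left(S,k \right)} = -7 - \left(-16 + S\right) = 9 - S$)
$G{\left(j \right)} = 25$
$G^{2}{\left(d{\left(\frac{3}{3},3 \right)} \right)} = 25^{2} = 625$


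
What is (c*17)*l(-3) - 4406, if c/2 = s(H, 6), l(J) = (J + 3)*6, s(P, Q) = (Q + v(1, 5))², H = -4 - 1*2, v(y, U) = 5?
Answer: -4406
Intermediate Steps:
H = -6 (H = -4 - 2 = -6)
s(P, Q) = (5 + Q)² (s(P, Q) = (Q + 5)² = (5 + Q)²)
l(J) = 18 + 6*J (l(J) = (3 + J)*6 = 18 + 6*J)
c = 242 (c = 2*(5 + 6)² = 2*11² = 2*121 = 242)
(c*17)*l(-3) - 4406 = (242*17)*(18 + 6*(-3)) - 4406 = 4114*(18 - 18) - 4406 = 4114*0 - 4406 = 0 - 4406 = -4406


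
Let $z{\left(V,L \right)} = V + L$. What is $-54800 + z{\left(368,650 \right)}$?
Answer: $-53782$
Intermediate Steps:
$z{\left(V,L \right)} = L + V$
$-54800 + z{\left(368,650 \right)} = -54800 + \left(650 + 368\right) = -54800 + 1018 = -53782$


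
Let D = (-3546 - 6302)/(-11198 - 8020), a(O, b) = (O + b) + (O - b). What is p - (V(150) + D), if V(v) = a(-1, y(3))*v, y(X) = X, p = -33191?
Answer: -316054543/9609 ≈ -32892.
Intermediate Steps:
a(O, b) = 2*O
V(v) = -2*v (V(v) = (2*(-1))*v = -2*v)
D = 4924/9609 (D = -9848/(-19218) = -9848*(-1/19218) = 4924/9609 ≈ 0.51244)
p - (V(150) + D) = -33191 - (-2*150 + 4924/9609) = -33191 - (-300 + 4924/9609) = -33191 - 1*(-2877776/9609) = -33191 + 2877776/9609 = -316054543/9609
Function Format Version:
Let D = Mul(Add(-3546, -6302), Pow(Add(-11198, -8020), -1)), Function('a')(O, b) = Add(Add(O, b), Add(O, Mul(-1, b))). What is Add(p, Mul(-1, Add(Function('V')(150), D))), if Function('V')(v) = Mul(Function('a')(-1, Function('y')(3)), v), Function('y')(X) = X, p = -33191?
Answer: Rational(-316054543, 9609) ≈ -32892.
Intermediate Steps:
Function('a')(O, b) = Mul(2, O)
Function('V')(v) = Mul(-2, v) (Function('V')(v) = Mul(Mul(2, -1), v) = Mul(-2, v))
D = Rational(4924, 9609) (D = Mul(-9848, Pow(-19218, -1)) = Mul(-9848, Rational(-1, 19218)) = Rational(4924, 9609) ≈ 0.51244)
Add(p, Mul(-1, Add(Function('V')(150), D))) = Add(-33191, Mul(-1, Add(Mul(-2, 150), Rational(4924, 9609)))) = Add(-33191, Mul(-1, Add(-300, Rational(4924, 9609)))) = Add(-33191, Mul(-1, Rational(-2877776, 9609))) = Add(-33191, Rational(2877776, 9609)) = Rational(-316054543, 9609)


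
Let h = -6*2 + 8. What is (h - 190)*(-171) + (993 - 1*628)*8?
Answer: 36094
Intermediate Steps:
h = -4 (h = -12 + 8 = -4)
(h - 190)*(-171) + (993 - 1*628)*8 = (-4 - 190)*(-171) + (993 - 1*628)*8 = -194*(-171) + (993 - 628)*8 = 33174 + 365*8 = 33174 + 2920 = 36094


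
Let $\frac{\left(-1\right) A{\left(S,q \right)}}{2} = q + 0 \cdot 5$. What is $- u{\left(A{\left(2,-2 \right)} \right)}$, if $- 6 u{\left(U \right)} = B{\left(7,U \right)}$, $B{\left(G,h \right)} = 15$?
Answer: $\frac{5}{2} \approx 2.5$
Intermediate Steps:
$A{\left(S,q \right)} = - 2 q$ ($A{\left(S,q \right)} = - 2 \left(q + 0 \cdot 5\right) = - 2 \left(q + 0\right) = - 2 q$)
$u{\left(U \right)} = - \frac{5}{2}$ ($u{\left(U \right)} = \left(- \frac{1}{6}\right) 15 = - \frac{5}{2}$)
$- u{\left(A{\left(2,-2 \right)} \right)} = \left(-1\right) \left(- \frac{5}{2}\right) = \frac{5}{2}$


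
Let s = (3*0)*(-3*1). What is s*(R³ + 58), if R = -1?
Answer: 0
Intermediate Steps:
s = 0 (s = 0*(-3) = 0)
s*(R³ + 58) = 0*((-1)³ + 58) = 0*(-1 + 58) = 0*57 = 0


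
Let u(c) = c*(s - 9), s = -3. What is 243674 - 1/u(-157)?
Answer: 459081815/1884 ≈ 2.4367e+5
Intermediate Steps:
u(c) = -12*c (u(c) = c*(-3 - 9) = c*(-12) = -12*c)
243674 - 1/u(-157) = 243674 - 1/((-12*(-157))) = 243674 - 1/1884 = 459081815/1884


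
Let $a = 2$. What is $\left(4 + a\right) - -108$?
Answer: $114$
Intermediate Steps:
$\left(4 + a\right) - -108 = \left(4 + 2\right) - -108 = 6 + 108 = 114$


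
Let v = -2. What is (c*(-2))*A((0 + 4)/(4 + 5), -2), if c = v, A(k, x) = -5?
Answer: -20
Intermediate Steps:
c = -2
(c*(-2))*A((0 + 4)/(4 + 5), -2) = -2*(-2)*(-5) = 4*(-5) = -20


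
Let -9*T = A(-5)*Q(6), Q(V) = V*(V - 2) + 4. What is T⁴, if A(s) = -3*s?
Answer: 384160000/81 ≈ 4.7427e+6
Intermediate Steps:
Q(V) = 4 + V*(-2 + V) (Q(V) = V*(-2 + V) + 4 = 4 + V*(-2 + V))
T = -140/3 (T = -(-3*(-5))*(4 + 6² - 2*6)/9 = -5*(4 + 36 - 12)/3 = -5*28/3 = -⅑*420 = -140/3 ≈ -46.667)
T⁴ = (-140/3)⁴ = 384160000/81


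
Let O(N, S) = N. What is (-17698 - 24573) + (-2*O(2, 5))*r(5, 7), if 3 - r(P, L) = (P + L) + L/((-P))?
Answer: -211203/5 ≈ -42241.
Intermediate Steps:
r(P, L) = 3 - L - P + L/P (r(P, L) = 3 - ((P + L) + L/((-P))) = 3 - ((L + P) + L*(-1/P)) = 3 - ((L + P) - L/P) = 3 - (L + P - L/P) = 3 + (-L - P + L/P) = 3 - L - P + L/P)
(-17698 - 24573) + (-2*O(2, 5))*r(5, 7) = (-17698 - 24573) + (-2*2)*(3 - 1*7 - 1*5 + 7/5) = -42271 - 4*(3 - 7 - 5 + 7*(⅕)) = -42271 - 4*(3 - 7 - 5 + 7/5) = -42271 - 4*(-38/5) = -42271 + 152/5 = -211203/5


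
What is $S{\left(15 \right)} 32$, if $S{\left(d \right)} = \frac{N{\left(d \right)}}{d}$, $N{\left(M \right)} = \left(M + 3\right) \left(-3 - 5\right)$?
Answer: $- \frac{1536}{5} \approx -307.2$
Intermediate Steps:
$N{\left(M \right)} = -24 - 8 M$ ($N{\left(M \right)} = \left(3 + M\right) \left(-8\right) = -24 - 8 M$)
$S{\left(d \right)} = \frac{-24 - 8 d}{d}$
$S{\left(15 \right)} 32 = \left(-8 - \frac{24}{15}\right) 32 = \left(-8 - \frac{8}{5}\right) 32 = \left(- \frac{48}{5}\right) 32 = - \frac{1536}{5}$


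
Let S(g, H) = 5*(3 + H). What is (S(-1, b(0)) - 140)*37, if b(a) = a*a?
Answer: -4625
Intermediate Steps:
b(a) = a²
S(g, H) = 15 + 5*H
(S(-1, b(0)) - 140)*37 = ((15 + 5*0²) - 140)*37 = ((15 + 5*0) - 140)*37 = ((15 + 0) - 140)*37 = (15 - 140)*37 = -125*37 = -4625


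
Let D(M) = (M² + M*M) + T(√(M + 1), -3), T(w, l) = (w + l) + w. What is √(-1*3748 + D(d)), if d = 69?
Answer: √(5771 + 2*√70) ≈ 76.077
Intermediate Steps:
T(w, l) = l + 2*w (T(w, l) = (l + w) + w = l + 2*w)
D(M) = -3 + 2*M² + 2*√(1 + M) (D(M) = (M² + M*M) + (-3 + 2*√(M + 1)) = (M² + M²) + (-3 + 2*√(1 + M)) = 2*M² + (-3 + 2*√(1 + M)) = -3 + 2*M² + 2*√(1 + M))
√(-1*3748 + D(d)) = √(-1*3748 + (-3 + 2*69² + 2*√(1 + 69))) = √(-3748 + (-3 + 2*4761 + 2*√70)) = √(-3748 + (-3 + 9522 + 2*√70)) = √(-3748 + (9519 + 2*√70)) = √(5771 + 2*√70)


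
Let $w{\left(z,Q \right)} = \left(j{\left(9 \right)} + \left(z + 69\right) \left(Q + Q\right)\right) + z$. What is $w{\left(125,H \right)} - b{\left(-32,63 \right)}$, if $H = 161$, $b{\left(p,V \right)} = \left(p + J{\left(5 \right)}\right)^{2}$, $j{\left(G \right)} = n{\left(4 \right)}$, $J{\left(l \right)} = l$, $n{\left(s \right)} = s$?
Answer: $61868$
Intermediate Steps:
$j{\left(G \right)} = 4$
$b{\left(p,V \right)} = \left(5 + p\right)^{2}$ ($b{\left(p,V \right)} = \left(p + 5\right)^{2} = \left(5 + p\right)^{2}$)
$w{\left(z,Q \right)} = 4 + z + 2 Q \left(69 + z\right)$ ($w{\left(z,Q \right)} = \left(4 + \left(z + 69\right) \left(Q + Q\right)\right) + z = \left(4 + \left(69 + z\right) 2 Q\right) + z = \left(4 + 2 Q \left(69 + z\right)\right) + z = 4 + z + 2 Q \left(69 + z\right)$)
$w{\left(125,H \right)} - b{\left(-32,63 \right)} = \left(4 + 125 + 138 \cdot 161 + 2 \cdot 161 \cdot 125\right) - \left(5 - 32\right)^{2} = \left(4 + 125 + 22218 + 40250\right) - \left(-27\right)^{2} = 62597 - 729 = 61868$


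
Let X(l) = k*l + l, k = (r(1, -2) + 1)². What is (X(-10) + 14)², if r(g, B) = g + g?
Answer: 7396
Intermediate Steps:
r(g, B) = 2*g
k = 9 (k = (2*1 + 1)² = (2 + 1)² = 3² = 9)
X(l) = 10*l (X(l) = 9*l + l = 10*l)
(X(-10) + 14)² = (10*(-10) + 14)² = (-100 + 14)² = (-86)² = 7396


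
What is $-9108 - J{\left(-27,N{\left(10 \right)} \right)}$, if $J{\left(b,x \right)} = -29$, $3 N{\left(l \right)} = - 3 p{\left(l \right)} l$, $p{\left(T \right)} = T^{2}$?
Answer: $-9079$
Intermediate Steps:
$N{\left(l \right)} = - l^{3}$ ($N{\left(l \right)} = \frac{- 3 l^{2} l}{3} = \frac{\left(-3\right) l^{3}}{3} = - l^{3}$)
$-9108 - J{\left(-27,N{\left(10 \right)} \right)} = -9108 - -29 = -9108 + 29 = -9079$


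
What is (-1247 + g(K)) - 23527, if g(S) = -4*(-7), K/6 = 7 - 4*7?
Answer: -24746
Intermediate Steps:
K = -126 (K = 6*(7 - 4*7) = 6*(7 - 28) = 6*(-21) = -126)
g(S) = 28
(-1247 + g(K)) - 23527 = (-1247 + 28) - 23527 = -1219 - 23527 = -24746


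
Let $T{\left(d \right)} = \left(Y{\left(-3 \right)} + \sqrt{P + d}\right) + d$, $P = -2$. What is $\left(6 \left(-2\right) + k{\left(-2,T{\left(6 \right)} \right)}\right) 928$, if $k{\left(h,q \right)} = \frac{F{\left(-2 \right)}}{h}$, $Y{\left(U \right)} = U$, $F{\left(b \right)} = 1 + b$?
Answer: $-10672$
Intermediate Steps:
$T{\left(d \right)} = -3 + d + \sqrt{-2 + d}$ ($T{\left(d \right)} = \left(-3 + \sqrt{-2 + d}\right) + d = -3 + d + \sqrt{-2 + d}$)
$k{\left(h,q \right)} = - \frac{1}{h}$ ($k{\left(h,q \right)} = \frac{1 - 2}{h} = - \frac{1}{h}$)
$\left(6 \left(-2\right) + k{\left(-2,T{\left(6 \right)} \right)}\right) 928 = \left(6 \left(-2\right) - \frac{1}{-2}\right) 928 = \left(-12 - - \frac{1}{2}\right) 928 = \left(-12 + \frac{1}{2}\right) 928 = \left(- \frac{23}{2}\right) 928 = -10672$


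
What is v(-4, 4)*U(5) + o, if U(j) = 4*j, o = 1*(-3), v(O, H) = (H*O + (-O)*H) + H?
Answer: 77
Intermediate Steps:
v(O, H) = H (v(O, H) = (H*O - H*O) + H = 0 + H = H)
o = -3
v(-4, 4)*U(5) + o = 4*(4*5) - 3 = 4*20 - 3 = 80 - 3 = 77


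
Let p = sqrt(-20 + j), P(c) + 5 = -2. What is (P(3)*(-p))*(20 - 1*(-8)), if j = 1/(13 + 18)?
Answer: 196*I*sqrt(19189)/31 ≈ 875.83*I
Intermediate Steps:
P(c) = -7 (P(c) = -5 - 2 = -7)
j = 1/31 ≈ 0.032258
p = I*sqrt(19189)/31 (p = sqrt(-20 + 1/31) = sqrt(-619/31) = I*sqrt(19189)/31 ≈ 4.4685*I)
(P(3)*(-p))*(20 - 1*(-8)) = (-(-7)*I*sqrt(19189)/31)*(20 - 1*(-8)) = (-(-7)*I*sqrt(19189)/31)*(20 + 8) = (7*I*sqrt(19189)/31)*28 = 196*I*sqrt(19189)/31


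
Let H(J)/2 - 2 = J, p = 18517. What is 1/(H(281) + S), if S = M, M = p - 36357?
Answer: -1/17274 ≈ -5.7890e-5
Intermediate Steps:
H(J) = 4 + 2*J
M = -17840 (M = 18517 - 36357 = -17840)
S = -17840
1/(H(281) + S) = 1/((4 + 2*281) - 17840) = 1/((4 + 562) - 17840) = 1/(566 - 17840) = 1/(-17274) = -1/17274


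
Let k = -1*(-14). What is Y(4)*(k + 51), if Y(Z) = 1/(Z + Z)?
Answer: 65/8 ≈ 8.1250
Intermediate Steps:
k = 14
Y(Z) = 1/(2*Z)
Y(4)*(k + 51) = ((½)/4)*(14 + 51) = ((½)*(¼))*65 = (⅛)*65 = 65/8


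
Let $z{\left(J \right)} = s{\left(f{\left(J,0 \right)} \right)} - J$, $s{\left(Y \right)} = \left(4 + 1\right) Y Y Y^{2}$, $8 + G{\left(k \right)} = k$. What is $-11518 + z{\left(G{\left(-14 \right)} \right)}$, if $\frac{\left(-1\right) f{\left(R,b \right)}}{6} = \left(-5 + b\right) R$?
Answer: $948736788504$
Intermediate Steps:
$f{\left(R,b \right)} = - 6 R \left(-5 + b\right)$ ($f{\left(R,b \right)} = - 6 \left(-5 + b\right) R = - 6 R \left(-5 + b\right)$)
$G{\left(k \right)} = -8 + k$
$s{\left(Y \right)} = 5 Y^{4}$ ($s{\left(Y \right)} = 5 Y Y Y^{2} = 5 Y^{2} Y^{2} = 5 Y^{4}$)
$z{\left(J \right)} = - J + 4050000 J^{4}$ ($z{\left(J \right)} = 5 \left(6 J \left(5 - 0\right)\right)^{4} - J = 5 \left(6 J \left(5 + 0\right)\right)^{4} - J = 5 \left(6 J 5\right)^{4} - J = 5 \left(30 J\right)^{4} - J = 5 \cdot 810000 J^{4} - J = 4050000 J^{4} - J = - J + 4050000 J^{4}$)
$-11518 + z{\left(G{\left(-14 \right)} \right)} = -11518 - \left(-22 - 4050000 \left(-8 - 14\right)^{4}\right) = -11518 - \left(-22 - 4050000 \left(-22\right)^{4}\right) = -11518 + \left(22 + 4050000 \cdot 234256\right) = -11518 + \left(22 + 948736800000\right) = -11518 + 948736800022 = 948736788504$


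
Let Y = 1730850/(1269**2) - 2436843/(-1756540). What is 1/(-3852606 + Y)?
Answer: -942887836980/3632573016574773439 ≈ -2.5956e-7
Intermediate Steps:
Y = 2321501396441/942887836980 (Y = 1730850/1610361 - 2436843*(-1/1756540) = 1730850*(1/1610361) + 2436843/1756540 = 576950/536787 + 2436843/1756540 = 2321501396441/942887836980 ≈ 2.4621)
1/(-3852606 + Y) = 1/(-3852606 + 2321501396441/942887836980) = 1/(-3632573016574773439/942887836980) = -942887836980/3632573016574773439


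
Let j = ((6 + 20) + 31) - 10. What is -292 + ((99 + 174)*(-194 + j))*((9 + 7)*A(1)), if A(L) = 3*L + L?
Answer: -2568676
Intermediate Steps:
A(L) = 4*L
j = 47 (j = (26 + 31) - 10 = 57 - 10 = 47)
-292 + ((99 + 174)*(-194 + j))*((9 + 7)*A(1)) = -292 + ((99 + 174)*(-194 + 47))*((9 + 7)*(4*1)) = -292 + (273*(-147))*(16*4) = -292 - 40131*64 = -292 - 2568384 = -2568676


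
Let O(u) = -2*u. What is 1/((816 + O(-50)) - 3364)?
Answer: -1/2448 ≈ -0.00040850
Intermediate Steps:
1/((816 + O(-50)) - 3364) = 1/((816 - 2*(-50)) - 3364) = 1/((816 + 100) - 3364) = 1/(916 - 3364) = 1/(-2448) = -1/2448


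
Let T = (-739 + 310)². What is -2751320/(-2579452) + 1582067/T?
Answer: 1146805392851/118681231383 ≈ 9.6629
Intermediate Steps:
T = 184041 (T = (-429)² = 184041)
-2751320/(-2579452) + 1582067/T = -2751320/(-2579452) + 1582067/184041 = -2751320*(-1/2579452) + 1582067*(1/184041) = 687830/644863 + 1582067/184041 = 1146805392851/118681231383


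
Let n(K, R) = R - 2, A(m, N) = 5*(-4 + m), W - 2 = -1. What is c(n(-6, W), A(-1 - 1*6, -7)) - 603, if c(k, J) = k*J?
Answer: -548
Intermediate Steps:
W = 1 (W = 2 - 1 = 1)
A(m, N) = -20 + 5*m
n(K, R) = -2 + R
c(k, J) = J*k
c(n(-6, W), A(-1 - 1*6, -7)) - 603 = (-20 + 5*(-1 - 1*6))*(-2 + 1) - 603 = (-20 + 5*(-1 - 6))*(-1) - 603 = (-20 + 5*(-7))*(-1) - 603 = (-20 - 35)*(-1) - 603 = -55*(-1) - 603 = 55 - 603 = -548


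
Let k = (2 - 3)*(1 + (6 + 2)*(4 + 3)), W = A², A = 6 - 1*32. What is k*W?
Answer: -38532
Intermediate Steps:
A = -26 (A = 6 - 32 = -26)
W = 676 (W = (-26)² = 676)
k = -57 (k = -(1 + 8*7) = -(1 + 56) = -1*57 = -57)
k*W = -57*676 = -38532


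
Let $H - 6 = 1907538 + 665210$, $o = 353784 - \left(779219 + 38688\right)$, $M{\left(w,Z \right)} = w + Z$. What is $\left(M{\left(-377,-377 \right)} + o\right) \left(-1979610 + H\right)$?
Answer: $-275739003288$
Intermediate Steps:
$M{\left(w,Z \right)} = Z + w$
$o = -464123$ ($o = 353784 - 817907 = -464123$)
$H = 2572754$ ($H = 6 + \left(1907538 + 665210\right) = 6 + 2572748 = 2572754$)
$\left(M{\left(-377,-377 \right)} + o\right) \left(-1979610 + H\right) = \left(\left(-377 - 377\right) - 464123\right) \left(-1979610 + 2572754\right) = \left(-754 - 464123\right) 593144 = \left(-464877\right) 593144 = -275739003288$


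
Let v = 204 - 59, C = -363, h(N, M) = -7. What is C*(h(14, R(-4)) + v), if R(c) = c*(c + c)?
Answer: -50094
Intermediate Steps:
R(c) = 2*c² (R(c) = c*(2*c) = 2*c²)
v = 145
C*(h(14, R(-4)) + v) = -363*(-7 + 145) = -363*138 = -50094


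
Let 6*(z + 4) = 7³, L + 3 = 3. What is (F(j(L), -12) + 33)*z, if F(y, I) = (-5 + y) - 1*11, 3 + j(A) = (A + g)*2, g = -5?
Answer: 638/3 ≈ 212.67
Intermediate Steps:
L = 0 (L = -3 + 3 = 0)
z = 319/6 (z = -4 + (⅙)*7³ = -4 + (⅙)*343 = -4 + 343/6 = 319/6 ≈ 53.167)
j(A) = -13 + 2*A (j(A) = -3 + (A - 5)*2 = -3 + (-5 + A)*2 = -3 + (-10 + 2*A) = -13 + 2*A)
F(y, I) = -16 + y (F(y, I) = (-5 + y) - 11 = -16 + y)
(F(j(L), -12) + 33)*z = ((-16 + (-13 + 2*0)) + 33)*(319/6) = ((-16 + (-13 + 0)) + 33)*(319/6) = ((-16 - 13) + 33)*(319/6) = (-29 + 33)*(319/6) = 4*(319/6) = 638/3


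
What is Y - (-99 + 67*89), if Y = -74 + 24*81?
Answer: -3994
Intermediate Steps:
Y = 1870 (Y = -74 + 1944 = 1870)
Y - (-99 + 67*89) = 1870 - (-99 + 67*89) = 1870 - (-99 + 5963) = 1870 - 1*5864 = 1870 - 5864 = -3994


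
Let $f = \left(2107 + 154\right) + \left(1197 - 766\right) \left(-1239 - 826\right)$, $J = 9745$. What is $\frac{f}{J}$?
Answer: $- \frac{887754}{9745} \approx -91.098$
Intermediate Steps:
$f = -887754$ ($f = 2261 + 431 \left(-2065\right) = 2261 - 890015 = -887754$)
$\frac{f}{J} = - \frac{887754}{9745}$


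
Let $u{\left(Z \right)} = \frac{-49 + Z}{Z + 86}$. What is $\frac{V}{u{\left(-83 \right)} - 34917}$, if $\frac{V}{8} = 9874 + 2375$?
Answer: $- \frac{97992}{34961} \approx -2.8029$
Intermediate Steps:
$u{\left(Z \right)} = \frac{-49 + Z}{86 + Z}$
$V = 97992$ ($V = 8 \left(9874 + 2375\right) = 8 \cdot 12249 = 97992$)
$\frac{V}{u{\left(-83 \right)} - 34917} = \frac{97992}{\frac{-49 - 83}{86 - 83} - 34917} = \frac{97992}{\frac{1}{3} \left(-132\right) - 34917} = \frac{97992}{-44 - 34917} = \frac{97992}{-34961} = 97992 \left(- \frac{1}{34961}\right) = - \frac{97992}{34961}$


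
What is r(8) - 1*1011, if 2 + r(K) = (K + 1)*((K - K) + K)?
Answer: -941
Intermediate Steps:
r(K) = -2 + K*(1 + K) (r(K) = -2 + (K + 1)*((K - K) + K) = -2 + (1 + K)*(0 + K) = -2 + (1 + K)*K = -2 + K*(1 + K))
r(8) - 1*1011 = (-2 + 8 + 8²) - 1*1011 = (-2 + 8 + 64) - 1011 = 70 - 1011 = -941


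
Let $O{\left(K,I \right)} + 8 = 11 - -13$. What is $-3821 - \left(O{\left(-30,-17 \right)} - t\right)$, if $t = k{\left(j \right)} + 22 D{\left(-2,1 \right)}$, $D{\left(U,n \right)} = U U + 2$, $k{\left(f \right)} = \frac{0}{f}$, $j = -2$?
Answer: $-3705$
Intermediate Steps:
$O{\left(K,I \right)} = 16$ ($O{\left(K,I \right)} = -8 + \left(11 - -13\right) = -8 + \left(11 + 13\right) = -8 + 24 = 16$)
$k{\left(f \right)} = 0$
$D{\left(U,n \right)} = 2 + U^{2}$ ($D{\left(U,n \right)} = U^{2} + 2 = 2 + U^{2}$)
$t = 132$ ($t = 0 + 22 \left(2 + \left(-2\right)^{2}\right) = 0 + 22 \left(2 + 4\right) = 0 + 22 \cdot 6 = 0 + 132 = 132$)
$-3821 - \left(O{\left(-30,-17 \right)} - t\right) = -3821 - \left(16 - 132\right) = -3821 - -116 = -3821 + 116 = -3705$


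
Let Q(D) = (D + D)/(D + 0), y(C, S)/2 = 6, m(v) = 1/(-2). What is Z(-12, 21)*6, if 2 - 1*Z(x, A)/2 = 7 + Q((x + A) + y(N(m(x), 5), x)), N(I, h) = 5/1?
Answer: -84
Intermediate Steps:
m(v) = -½
N(I, h) = 5 (N(I, h) = 5*1 = 5)
y(C, S) = 12 (y(C, S) = 2*6 = 12)
Q(D) = 2 (Q(D) = (2*D)/D = 2)
Z(x, A) = -14 (Z(x, A) = 4 - 2*(7 + 2) = 4 - 2*9 = 4 - 18 = -14)
Z(-12, 21)*6 = -14*6 = -84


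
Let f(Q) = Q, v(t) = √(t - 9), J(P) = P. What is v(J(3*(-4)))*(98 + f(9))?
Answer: 107*I*√21 ≈ 490.34*I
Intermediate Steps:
v(t) = √(-9 + t)
v(J(3*(-4)))*(98 + f(9)) = √(-9 + 3*(-4))*(98 + 9) = √(-9 - 12)*107 = √(-21)*107 = (I*√21)*107 = 107*I*√21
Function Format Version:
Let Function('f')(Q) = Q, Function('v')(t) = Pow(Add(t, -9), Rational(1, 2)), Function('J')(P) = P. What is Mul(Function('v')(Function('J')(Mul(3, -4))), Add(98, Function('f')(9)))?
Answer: Mul(107, I, Pow(21, Rational(1, 2))) ≈ Mul(490.34, I)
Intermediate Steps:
Function('v')(t) = Pow(Add(-9, t), Rational(1, 2))
Mul(Function('v')(Function('J')(Mul(3, -4))), Add(98, Function('f')(9))) = Mul(Pow(Add(-9, Mul(3, -4)), Rational(1, 2)), Add(98, 9)) = Mul(Pow(Add(-9, -12), Rational(1, 2)), 107) = Mul(Pow(-21, Rational(1, 2)), 107) = Mul(Mul(I, Pow(21, Rational(1, 2))), 107) = Mul(107, I, Pow(21, Rational(1, 2)))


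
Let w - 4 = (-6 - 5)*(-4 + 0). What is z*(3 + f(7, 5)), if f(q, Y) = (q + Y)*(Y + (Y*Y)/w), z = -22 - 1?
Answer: -6371/4 ≈ -1592.8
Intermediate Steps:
z = -23
w = 48 (w = 4 + (-6 - 5)*(-4 + 0) = 4 - 11*(-4) = 4 + 44 = 48)
f(q, Y) = (Y + q)*(Y + Y**2/48) (f(q, Y) = (q + Y)*(Y + (Y*Y)/48) = (Y + q)*(Y + Y**2*(1/48)) = (Y + q)*(Y + Y**2/48))
z*(3 + f(7, 5)) = -23*(3 + (1/48)*5*(5**2 + 48*5 + 48*7 + 5*7)) = -23*(3 + (1/48)*5*(25 + 240 + 336 + 35)) = -23*(3 + (1/48)*5*636) = -23*(3 + 265/4) = -23*277/4 = -6371/4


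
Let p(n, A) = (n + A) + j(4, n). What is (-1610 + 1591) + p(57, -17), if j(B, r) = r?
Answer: 78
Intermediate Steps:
p(n, A) = A + 2*n (p(n, A) = (n + A) + n = (A + n) + n = A + 2*n)
(-1610 + 1591) + p(57, -17) = (-1610 + 1591) + (-17 + 2*57) = -19 + (-17 + 114) = -19 + 97 = 78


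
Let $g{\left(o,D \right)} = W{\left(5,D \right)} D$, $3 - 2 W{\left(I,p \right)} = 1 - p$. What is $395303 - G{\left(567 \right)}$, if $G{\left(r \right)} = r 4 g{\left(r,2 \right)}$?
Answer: $386231$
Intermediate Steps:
$W{\left(I,p \right)} = 1 + \frac{p}{2}$ ($W{\left(I,p \right)} = \frac{3}{2} - \frac{1 - p}{2} = \frac{3}{2} + \left(- \frac{1}{2} + \frac{p}{2}\right) = 1 + \frac{p}{2}$)
$g{\left(o,D \right)} = D \left(1 + \frac{D}{2}\right)$ ($g{\left(o,D \right)} = \left(1 + \frac{D}{2}\right) D = D \left(1 + \frac{D}{2}\right)$)
$G{\left(r \right)} = 16 r$ ($G{\left(r \right)} = r 4 \cdot \frac{1}{2} \cdot 2 \left(2 + 2\right) = 4 r \frac{1}{2} \cdot 2 \cdot 4 = 4 r 4 = 16 r$)
$395303 - G{\left(567 \right)} = 395303 - 16 \cdot 567 = 395303 - 9072 = 386231$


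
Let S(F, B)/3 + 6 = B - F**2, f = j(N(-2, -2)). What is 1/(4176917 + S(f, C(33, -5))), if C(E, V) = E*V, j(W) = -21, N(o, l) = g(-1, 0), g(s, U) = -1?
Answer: 1/4175081 ≈ 2.3952e-7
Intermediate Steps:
N(o, l) = -1
f = -21
S(F, B) = -18 - 3*F**2 + 3*B (S(F, B) = -18 + 3*(B - F**2) = -18 + (-3*F**2 + 3*B) = -18 - 3*F**2 + 3*B)
1/(4176917 + S(f, C(33, -5))) = 1/(4176917 + (-18 - 3*(-21)**2 + 3*(33*(-5)))) = 1/(4176917 + (-18 - 3*441 + 3*(-165))) = 1/(4176917 + (-18 - 1323 - 495)) = 1/(4176917 - 1836) = 1/4175081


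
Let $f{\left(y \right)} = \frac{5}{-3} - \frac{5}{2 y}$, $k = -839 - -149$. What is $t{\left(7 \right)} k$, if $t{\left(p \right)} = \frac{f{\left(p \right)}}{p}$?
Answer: $\frac{9775}{49} \approx 199.49$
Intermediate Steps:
$k = -690$ ($k = -839 + 149 = -690$)
$f{\left(y \right)} = - \frac{5}{3} - \frac{5}{2 y}$ ($f{\left(y \right)} = 5 \left(- \frac{1}{3}\right) - 5 \frac{1}{2 y} = - \frac{5}{3} - \frac{5}{2 y}$)
$t{\left(p \right)} = \frac{5 \left(-3 - 2 p\right)}{6 p^{2}}$ ($t{\left(p \right)} = \frac{\frac{5}{6} \frac{1}{p} \left(-3 - 2 p\right)}{p} = \frac{5 \left(-3 - 2 p\right)}{6 p^{2}}$)
$t{\left(7 \right)} k = \frac{5 \left(-3 - 14\right)}{6 \cdot 49} \left(-690\right) = \frac{5}{6} \cdot \frac{1}{49} \left(-3 - 14\right) \left(-690\right) = \frac{5}{6} \cdot \frac{1}{49} \left(-17\right) \left(-690\right) = \left(- \frac{85}{294}\right) \left(-690\right) = \frac{9775}{49}$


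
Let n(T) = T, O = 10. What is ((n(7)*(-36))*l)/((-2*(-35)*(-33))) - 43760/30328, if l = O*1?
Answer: -14678/41701 ≈ -0.35198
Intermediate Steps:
l = 10 (l = 10*1 = 10)
((n(7)*(-36))*l)/((-2*(-35)*(-33))) - 43760/30328 = ((7*(-36))*10)/((-2*(-35)*(-33))) - 43760/30328 = (-252*10)/((70*(-33))) - 43760*1/30328 = -2520/(-2310) - 5470/3791 = -2520*(-1/2310) - 5470/3791 = 12/11 - 5470/3791 = -14678/41701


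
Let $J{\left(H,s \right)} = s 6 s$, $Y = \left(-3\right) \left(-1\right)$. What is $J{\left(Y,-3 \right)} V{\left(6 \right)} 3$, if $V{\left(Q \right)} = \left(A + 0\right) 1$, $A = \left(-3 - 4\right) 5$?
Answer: $-5670$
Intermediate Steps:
$A = -35$ ($A = \left(-7\right) 5 = -35$)
$Y = 3$
$V{\left(Q \right)} = -35$ ($V{\left(Q \right)} = \left(-35 + 0\right) 1 = \left(-35\right) 1 = -35$)
$J{\left(H,s \right)} = 6 s^{2}$ ($J{\left(H,s \right)} = 6 s s = 6 s^{2}$)
$J{\left(Y,-3 \right)} V{\left(6 \right)} 3 = 6 \left(-3\right)^{2} \left(-35\right) 3 = 6 \cdot 9 \left(-35\right) 3 = 54 \left(-35\right) 3 = \left(-1890\right) 3 = -5670$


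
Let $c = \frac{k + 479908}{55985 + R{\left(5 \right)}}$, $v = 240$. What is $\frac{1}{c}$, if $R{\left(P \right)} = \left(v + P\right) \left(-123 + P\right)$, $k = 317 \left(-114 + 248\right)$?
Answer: $\frac{1425}{27494} \approx 0.051829$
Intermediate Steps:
$k = 42478$ ($k = 317 \cdot 134 = 42478$)
$R{\left(P \right)} = \left(-123 + P\right) \left(240 + P\right)$ ($R{\left(P \right)} = \left(240 + P\right) \left(-123 + P\right) = \left(-123 + P\right) \left(240 + P\right)$)
$c = \frac{27494}{1425}$ ($c = \frac{42478 + 479908}{55985 + \left(-29520 + 5^{2} + 117 \cdot 5\right)} = \frac{522386}{55985 + \left(-29520 + 25 + 585\right)} = \frac{522386}{55985 - 28910} = \frac{522386}{27075} = 522386 \cdot \frac{1}{27075} = \frac{27494}{1425} \approx 19.294$)
$\frac{1}{c} = \frac{1}{\frac{27494}{1425}} = \frac{1425}{27494}$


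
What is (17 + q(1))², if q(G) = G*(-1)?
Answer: 256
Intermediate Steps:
q(G) = -G
(17 + q(1))² = (17 - 1*1)² = (17 - 1)² = 16² = 256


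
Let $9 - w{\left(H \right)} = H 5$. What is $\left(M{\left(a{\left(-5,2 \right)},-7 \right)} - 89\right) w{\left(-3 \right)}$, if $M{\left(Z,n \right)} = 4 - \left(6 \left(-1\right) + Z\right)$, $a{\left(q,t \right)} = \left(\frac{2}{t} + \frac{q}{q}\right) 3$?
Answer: $-2040$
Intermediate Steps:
$w{\left(H \right)} = 9 - 5 H$ ($w{\left(H \right)} = 9 - H 5 = 9 - 5 H$)
$a{\left(q,t \right)} = 3 + \frac{6}{t}$ ($a{\left(q,t \right)} = \left(\frac{2}{t} + 1\right) 3 = \left(1 + \frac{2}{t}\right) 3 = 3 + \frac{6}{t}$)
$M{\left(Z,n \right)} = 10 - Z$ ($M{\left(Z,n \right)} = 4 - \left(-6 + Z\right) = 10 - Z$)
$\left(M{\left(a{\left(-5,2 \right)},-7 \right)} - 89\right) w{\left(-3 \right)} = \left(\left(10 - \left(3 + \frac{6}{2}\right)\right) - 89\right) \left(9 - -15\right) = \left(\left(10 - \left(3 + 6 \cdot \frac{1}{2}\right)\right) - 89\right) \left(9 + 15\right) = \left(\left(10 - \left(3 + 3\right)\right) - 89\right) 24 = \left(\left(10 - 6\right) - 89\right) 24 = \left(4 - 89\right) 24 = \left(-85\right) 24 = -2040$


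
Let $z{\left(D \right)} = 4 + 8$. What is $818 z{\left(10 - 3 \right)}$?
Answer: $9816$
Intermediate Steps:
$z{\left(D \right)} = 12$
$818 z{\left(10 - 3 \right)} = 818 \cdot 12 = 9816$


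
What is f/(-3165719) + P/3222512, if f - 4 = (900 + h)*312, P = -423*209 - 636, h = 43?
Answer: -1230012597557/10201567466128 ≈ -0.12057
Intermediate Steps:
P = -89043 (P = -88407 - 636 = -89043)
f = 294220 (f = 4 + (900 + 43)*312 = 4 + 943*312 = 4 + 294216 = 294220)
f/(-3165719) + P/3222512 = 294220/(-3165719) - 89043/3222512 = 294220*(-1/3165719) - 89043*1/3222512 = -294220/3165719 - 89043/3222512 = -1230012597557/10201567466128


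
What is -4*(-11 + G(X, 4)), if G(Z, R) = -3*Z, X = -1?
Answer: 32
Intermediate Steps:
-4*(-11 + G(X, 4)) = -4*(-11 - 3*(-1)) = -4*(-11 + 3) = -4*(-8) = 32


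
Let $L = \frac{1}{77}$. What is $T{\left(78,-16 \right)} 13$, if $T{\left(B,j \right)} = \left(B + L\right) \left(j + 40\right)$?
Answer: $\frac{1874184}{77} \approx 24340.0$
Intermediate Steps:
$L = \frac{1}{77} \approx 0.012987$
$T{\left(B,j \right)} = \left(40 + j\right) \left(\frac{1}{77} + B\right)$ ($T{\left(B,j \right)} = \left(B + \frac{1}{77}\right) \left(j + 40\right) = \left(\frac{1}{77} + B\right) \left(40 + j\right) = \left(40 + j\right) \left(\frac{1}{77} + B\right)$)
$T{\left(78,-16 \right)} 13 = \left(\frac{40}{77} + 40 \cdot 78 + \frac{1}{77} \left(-16\right) + 78 \left(-16\right)\right) 13 = \left(\frac{40}{77} + 3120 - \frac{16}{77} - 1248\right) 13 = \frac{144168}{77} \cdot 13 = \frac{1874184}{77}$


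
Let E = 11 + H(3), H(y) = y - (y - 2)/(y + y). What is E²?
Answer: 6889/36 ≈ 191.36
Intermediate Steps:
H(y) = y - (-2 + y)/(2*y)
E = 83/6 (E = 11 + (-½ + 3 + 1/3) = 11 + (-½ + 3 + ⅓) = 11 + 17/6 = 83/6 ≈ 13.833)
E² = (83/6)² = 6889/36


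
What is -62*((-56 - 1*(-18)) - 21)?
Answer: 3658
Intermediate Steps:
-62*((-56 - 1*(-18)) - 21) = -62*((-56 + 18) - 21) = -62*(-38 - 21) = -62*(-59) = 3658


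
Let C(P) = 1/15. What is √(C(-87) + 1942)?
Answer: √436965/15 ≈ 44.069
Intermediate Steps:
C(P) = 1/15
√(C(-87) + 1942) = √(1/15 + 1942) = √(29131/15) = √436965/15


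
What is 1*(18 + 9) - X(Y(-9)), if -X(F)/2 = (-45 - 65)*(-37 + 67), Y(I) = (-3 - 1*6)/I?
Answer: -6573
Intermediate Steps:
Y(I) = -9/I (Y(I) = (-3 - 6)/I = -9/I)
X(F) = 6600 (X(F) = -2*(-45 - 65)*(-37 + 67) = -(-220)*30 = -2*(-3300) = 6600)
1*(18 + 9) - X(Y(-9)) = 1*(18 + 9) - 1*6600 = 1*27 - 6600 = 27 - 6600 = -6573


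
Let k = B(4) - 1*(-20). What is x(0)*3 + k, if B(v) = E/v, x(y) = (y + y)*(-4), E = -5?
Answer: 75/4 ≈ 18.750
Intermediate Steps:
x(y) = -8*y (x(y) = (2*y)*(-4) = -8*y)
B(v) = -5/v
k = 75/4 (k = -5/4 - 1*(-20) = -5*¼ + 20 = -5/4 + 20 = 75/4 ≈ 18.750)
x(0)*3 + k = -8*0*3 + 75/4 = 0*3 + 75/4 = 0 + 75/4 = 75/4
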